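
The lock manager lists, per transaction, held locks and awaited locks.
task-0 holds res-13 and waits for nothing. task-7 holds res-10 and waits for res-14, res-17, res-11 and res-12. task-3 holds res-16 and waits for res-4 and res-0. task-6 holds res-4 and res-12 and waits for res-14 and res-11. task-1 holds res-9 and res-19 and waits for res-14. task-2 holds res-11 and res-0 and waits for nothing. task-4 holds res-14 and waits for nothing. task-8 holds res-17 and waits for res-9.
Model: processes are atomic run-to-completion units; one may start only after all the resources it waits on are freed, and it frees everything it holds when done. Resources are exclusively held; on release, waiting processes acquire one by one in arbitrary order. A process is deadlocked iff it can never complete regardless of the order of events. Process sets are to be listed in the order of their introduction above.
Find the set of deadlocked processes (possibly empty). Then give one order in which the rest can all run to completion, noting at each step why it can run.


Nothing here is deadlocked.
Key observation: the wait graph is acyclic; completion cascades from the unblocked processes through everyone else.
One completion order for the rest: task-4, task-2, task-6, task-1, task-8, task-0, task-3, task-7.
Walking it through:
  task-4: no waits; runs immediately, freeing res-14
  task-2: no waits; runs immediately, freeing res-11 and res-0
  run task-6 (all its waits — res-14 and res-11 — are resolved); releases res-4 and res-12
  run task-1 (all its waits — res-14 — are resolved); releases res-9 and res-19
  run task-8 (all its waits — res-9 — are resolved); releases res-17
  task-0: no waits; runs immediately, freeing res-13
  run task-3 (all its waits — res-4 and res-0 — are resolved); releases res-16
  run task-7 (all its waits — res-14, res-17, res-11 and res-12 — are resolved); releases res-10


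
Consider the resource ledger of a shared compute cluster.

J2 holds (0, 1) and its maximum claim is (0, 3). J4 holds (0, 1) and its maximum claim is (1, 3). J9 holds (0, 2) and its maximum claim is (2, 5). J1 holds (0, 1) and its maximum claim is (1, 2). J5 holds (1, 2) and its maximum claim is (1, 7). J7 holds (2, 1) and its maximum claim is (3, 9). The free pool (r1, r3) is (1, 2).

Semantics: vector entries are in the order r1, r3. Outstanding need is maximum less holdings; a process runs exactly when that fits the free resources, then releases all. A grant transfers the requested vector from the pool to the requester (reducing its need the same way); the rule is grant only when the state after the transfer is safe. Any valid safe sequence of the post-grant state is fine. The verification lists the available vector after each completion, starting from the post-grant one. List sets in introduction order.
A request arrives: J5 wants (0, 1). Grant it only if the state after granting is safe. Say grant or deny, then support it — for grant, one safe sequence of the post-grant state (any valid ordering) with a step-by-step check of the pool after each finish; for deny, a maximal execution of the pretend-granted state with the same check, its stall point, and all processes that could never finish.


GRANT. The post-grant state is safe; one safe sequence: J1, J2, J4, J5, J9, J7.
Key observation: granting shrinks the pool to (1, 1), yet J1 still fits and the chain goes through.
Step-by-step check of the post-grant state:
  pool = (1, 1)
  J1 needs (1, 1) <= (1, 1) -> finishes; pool += (0, 1) = (1, 2)
  J2 needs (0, 2) <= (1, 2) -> finishes; pool += (0, 1) = (1, 3)
  J4 needs (1, 2) <= (1, 3) -> finishes; pool += (0, 1) = (1, 4)
  J5 needs (0, 4) <= (1, 4) -> finishes; pool += (1, 3) = (2, 7)
  J9 needs (2, 3) <= (2, 7) -> finishes; pool += (0, 2) = (2, 9)
  J7 needs (1, 8) <= (2, 9) -> finishes; pool += (2, 1) = (4, 10)


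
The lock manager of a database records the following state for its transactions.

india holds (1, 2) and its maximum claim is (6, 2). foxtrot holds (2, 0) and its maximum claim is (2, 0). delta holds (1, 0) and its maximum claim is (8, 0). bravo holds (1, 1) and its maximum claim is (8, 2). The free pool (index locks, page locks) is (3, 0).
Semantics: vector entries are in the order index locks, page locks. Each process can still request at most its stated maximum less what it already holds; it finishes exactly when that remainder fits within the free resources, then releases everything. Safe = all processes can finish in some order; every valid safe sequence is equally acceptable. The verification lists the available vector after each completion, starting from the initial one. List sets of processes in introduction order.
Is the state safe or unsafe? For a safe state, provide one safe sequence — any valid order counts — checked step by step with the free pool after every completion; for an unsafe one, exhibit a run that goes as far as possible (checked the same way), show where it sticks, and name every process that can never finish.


UNSAFE.
Key observation: after foxtrot, india complete, (6, 2) is the best the pool ever gets, yet each leftover process wants more index locks.
The run foxtrot, india cannot be extended any further. Check, step by step:
  pool = (3, 0)
  foxtrot needs (0, 0) <= (3, 0) -> finishes; pool += (2, 0) = (5, 0)
  india needs (5, 0) <= (5, 0) -> finishes; pool += (1, 2) = (6, 2)
  delta cannot run: need (7, 0) vs free (6, 2) (insufficient index locks)
  bravo cannot run: need (7, 1) vs free (6, 2) (insufficient index locks)
Never able to finish: delta and bravo.


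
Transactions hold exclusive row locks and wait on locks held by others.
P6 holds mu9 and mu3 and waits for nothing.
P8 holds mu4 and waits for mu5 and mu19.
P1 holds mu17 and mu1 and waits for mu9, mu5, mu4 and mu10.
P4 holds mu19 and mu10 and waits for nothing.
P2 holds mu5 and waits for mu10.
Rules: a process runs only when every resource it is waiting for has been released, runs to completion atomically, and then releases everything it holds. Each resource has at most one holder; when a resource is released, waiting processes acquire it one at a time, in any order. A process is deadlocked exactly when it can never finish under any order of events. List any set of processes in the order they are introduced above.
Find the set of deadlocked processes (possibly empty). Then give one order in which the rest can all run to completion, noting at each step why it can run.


No process is deadlocked.
Key observation: the waits form no ring: some process can always run, and its releases unblock the others one by one.
The rest can finish in the order P4, P6, P2, P8, P1.
Step-by-step check:
  run P4 (it waits on nothing); releases mu19 and mu10
  run P6 (it waits on nothing); releases mu9 and mu3
  run P2 (all its waits — mu10 — are resolved); releases mu5
  run P8 (all its waits — mu5 and mu19 — are resolved); releases mu4
  run P1 (all its waits — mu9, mu5, mu4 and mu10 — are resolved); releases mu17 and mu1


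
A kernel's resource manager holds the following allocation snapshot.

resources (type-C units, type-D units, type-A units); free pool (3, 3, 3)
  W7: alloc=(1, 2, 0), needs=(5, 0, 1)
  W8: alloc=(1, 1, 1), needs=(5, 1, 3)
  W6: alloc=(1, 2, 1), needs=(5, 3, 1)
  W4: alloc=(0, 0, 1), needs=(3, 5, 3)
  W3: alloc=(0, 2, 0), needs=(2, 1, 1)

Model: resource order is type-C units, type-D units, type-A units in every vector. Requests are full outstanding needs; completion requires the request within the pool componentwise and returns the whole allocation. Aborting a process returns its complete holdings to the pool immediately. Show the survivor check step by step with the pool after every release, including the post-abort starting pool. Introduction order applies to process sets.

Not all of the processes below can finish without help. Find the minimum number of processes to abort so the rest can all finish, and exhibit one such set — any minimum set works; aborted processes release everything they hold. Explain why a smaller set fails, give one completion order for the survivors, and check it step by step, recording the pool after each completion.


Abort W7 and W6.
Key observation: the deadlocked W8 becomes finishable only because W7 and W6 released (2, 4, 1); it completes at step 3 below.
Why nothing smaller works — every single abort fails: W7 alone leaves W8 blocked (short on type-C units); W8 alone leaves W7 blocked (short on type-C units); W6 alone leaves W7 blocked (short on type-C units); W4 alone leaves W7 blocked (short on type-C units); W3 alone leaves W7 blocked (short on type-C units).
The survivors complete as W4, W3, W8. Step-by-step check (starting from the post-abort pool):
  pool = (5, 7, 4)
  W4 needs (3, 5, 3) <= (5, 7, 4) -> finishes; pool += (0, 0, 1) = (5, 7, 5)
  W3 needs (2, 1, 1) <= (5, 7, 5) -> finishes; pool += (0, 2, 0) = (5, 9, 5)
  W8 needs (5, 1, 3) <= (5, 9, 5) -> finishes; pool += (1, 1, 1) = (6, 10, 6)


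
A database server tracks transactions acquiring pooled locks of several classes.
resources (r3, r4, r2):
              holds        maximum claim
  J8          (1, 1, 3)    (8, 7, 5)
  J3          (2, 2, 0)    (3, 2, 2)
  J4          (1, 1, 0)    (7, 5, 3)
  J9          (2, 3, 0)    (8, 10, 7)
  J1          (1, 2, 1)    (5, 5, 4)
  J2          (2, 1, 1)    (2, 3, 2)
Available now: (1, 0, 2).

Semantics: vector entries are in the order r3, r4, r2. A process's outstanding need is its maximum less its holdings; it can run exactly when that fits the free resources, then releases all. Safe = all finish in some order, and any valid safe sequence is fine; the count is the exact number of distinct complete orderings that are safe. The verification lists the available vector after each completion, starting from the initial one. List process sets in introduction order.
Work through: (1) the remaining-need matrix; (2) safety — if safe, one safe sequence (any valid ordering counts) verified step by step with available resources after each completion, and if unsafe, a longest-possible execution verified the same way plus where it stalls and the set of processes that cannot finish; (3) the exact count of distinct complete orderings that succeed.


(1) Need matrix, components ordered r3, r4, r2:
  J8: (7, 6, 2)
  J3: (1, 0, 2)
  J4: (6, 4, 3)
  J9: (6, 7, 7)
  J1: (4, 3, 3)
  J2: (0, 2, 1)
(2) The state is SAFE; one workable sequence: J3, J2, J1, J4, J8, J9.
Key observation: the order's first zero-slack moment is J3 ((1, 0, 2) needed, (1, 0, 2) free — a requested resource with nothing to spare).
Verifying each step:
  pool = (1, 0, 2)
  run J3 (needs (1, 0, 2), free (1, 0, 2)); after release of (2, 2, 0) the pool is (3, 2, 2)
  run J2 (needs (0, 2, 1), free (3, 2, 2)); after release of (2, 1, 1) the pool is (5, 3, 3)
  run J1 (needs (4, 3, 3), free (5, 3, 3)); after release of (1, 2, 1) the pool is (6, 5, 4)
  run J4 (needs (6, 4, 3), free (6, 5, 4)); after release of (1, 1, 0) the pool is (7, 6, 4)
  run J8 (needs (7, 6, 2), free (7, 6, 4)); after release of (1, 1, 3) the pool is (8, 7, 7)
  run J9 (needs (6, 7, 7), free (8, 7, 7)); after release of (2, 3, 0) the pool is (10, 10, 7)
(3) The exact count: 1 of the possible complete orderings is a safe sequence.


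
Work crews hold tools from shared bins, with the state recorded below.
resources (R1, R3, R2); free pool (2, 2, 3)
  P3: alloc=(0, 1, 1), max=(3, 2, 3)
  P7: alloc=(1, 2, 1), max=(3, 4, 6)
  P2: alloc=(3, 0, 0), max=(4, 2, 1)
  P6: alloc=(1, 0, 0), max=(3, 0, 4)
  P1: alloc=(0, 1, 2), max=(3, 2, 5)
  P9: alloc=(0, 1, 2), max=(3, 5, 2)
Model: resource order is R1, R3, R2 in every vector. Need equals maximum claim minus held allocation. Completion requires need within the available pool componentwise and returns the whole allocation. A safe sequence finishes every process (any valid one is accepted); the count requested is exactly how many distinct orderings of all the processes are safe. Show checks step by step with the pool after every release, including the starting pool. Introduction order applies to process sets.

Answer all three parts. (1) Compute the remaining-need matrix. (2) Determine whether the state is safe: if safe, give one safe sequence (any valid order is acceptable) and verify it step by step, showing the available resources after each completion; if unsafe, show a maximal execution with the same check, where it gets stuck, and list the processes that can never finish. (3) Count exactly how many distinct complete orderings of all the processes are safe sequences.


(1) Outstanding need per process (order R1, R3, R2):
  P3: (3, 1, 2)
  P7: (2, 2, 5)
  P2: (1, 2, 1)
  P6: (2, 0, 4)
  P1: (3, 1, 3)
  P9: (3, 4, 0)
(2) SAFE — a valid safe sequence is P2, P1, P7, P3, P6, P9.
Key observation: P2 marks the first exact bind of the order: its need (1, 2, 1) fits the free (2, 2, 3) with zero slack on a requested resource.
Verifying each step:
  pool = (2, 2, 3)
  run P2 (needs (1, 2, 1), free (2, 2, 3)); after release of (3, 0, 0) the pool is (5, 2, 3)
  run P1 (needs (3, 1, 3), free (5, 2, 3)); after release of (0, 1, 2) the pool is (5, 3, 5)
  run P7 (needs (2, 2, 5), free (5, 3, 5)); after release of (1, 2, 1) the pool is (6, 5, 6)
  run P3 (needs (3, 1, 2), free (6, 5, 6)); after release of (0, 1, 1) the pool is (6, 6, 7)
  run P6 (needs (2, 0, 4), free (6, 6, 7)); after release of (1, 0, 0) the pool is (7, 6, 7)
  run P9 (needs (3, 4, 0), free (7, 6, 7)); after release of (0, 1, 2) the pool is (7, 7, 9)
(3) Exactly 24 of the possible complete orderings are safe sequences.


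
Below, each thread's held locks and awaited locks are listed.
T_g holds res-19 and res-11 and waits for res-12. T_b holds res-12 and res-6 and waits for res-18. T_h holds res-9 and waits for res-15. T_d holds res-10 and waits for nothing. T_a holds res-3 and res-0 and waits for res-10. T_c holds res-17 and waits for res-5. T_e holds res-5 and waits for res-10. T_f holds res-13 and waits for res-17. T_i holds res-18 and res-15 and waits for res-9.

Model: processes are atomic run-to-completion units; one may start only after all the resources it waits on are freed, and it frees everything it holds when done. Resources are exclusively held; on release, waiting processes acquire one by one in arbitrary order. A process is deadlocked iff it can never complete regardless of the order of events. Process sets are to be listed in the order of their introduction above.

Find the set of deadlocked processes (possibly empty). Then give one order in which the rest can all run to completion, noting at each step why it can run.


Deadlocked: T_g, T_b, T_h and T_i.
Key observation: along T_i -> T_h -> T_i, each member waits on what the next one holds — a deadlock; T_g and T_b wait into the deadlock from upstream.
One completion order for the rest: T_d, T_e, T_a, T_c, T_f.
Check, step by step:
  T_d: no waits; runs immediately, freeing res-10
  T_e: everything it awaited (res-10) is free; runs, freeing res-5
  T_a: everything it awaited (res-10) is free; runs, freeing res-3 and res-0
  T_c: everything it awaited (res-5) is free; runs, freeing res-17
  T_f: everything it awaited (res-17) is free; runs, freeing res-13


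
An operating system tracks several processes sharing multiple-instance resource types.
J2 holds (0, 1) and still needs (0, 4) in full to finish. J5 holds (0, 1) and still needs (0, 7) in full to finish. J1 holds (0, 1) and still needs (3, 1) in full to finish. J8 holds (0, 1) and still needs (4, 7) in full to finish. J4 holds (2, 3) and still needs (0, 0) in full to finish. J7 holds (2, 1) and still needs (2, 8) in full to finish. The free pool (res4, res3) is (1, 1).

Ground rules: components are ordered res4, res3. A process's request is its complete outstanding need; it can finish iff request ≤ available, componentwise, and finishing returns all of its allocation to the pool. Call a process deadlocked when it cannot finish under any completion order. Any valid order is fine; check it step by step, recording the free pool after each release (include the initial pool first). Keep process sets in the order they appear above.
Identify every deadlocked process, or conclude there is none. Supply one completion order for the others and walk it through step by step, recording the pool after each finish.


The deadlocked set is J5, J8 and J7.
Key observation: after J4, J2, J1 complete, (3, 6) is the best the pool ever gets, yet each leftover process wants more res3.
The rest can finish in the order J4, J2, J1. Walking it through:
  pool = (1, 1)
  run J4 (needs (0, 0), free (1, 1)); after release of (2, 3) the pool is (3, 4)
  run J2 (needs (0, 4), free (3, 4)); after release of (0, 1) the pool is (3, 5)
  run J1 (needs (3, 1), free (3, 5)); after release of (0, 1) the pool is (3, 6)
None of the blocked processes ever fits:
  blocked: J5 wants (0, 7), pool (3, 6) — not enough res3
  blocked: J8 wants (4, 7), pool (3, 6) — not enough res4 and res3
  blocked: J7 wants (2, 8), pool (3, 6) — not enough res3


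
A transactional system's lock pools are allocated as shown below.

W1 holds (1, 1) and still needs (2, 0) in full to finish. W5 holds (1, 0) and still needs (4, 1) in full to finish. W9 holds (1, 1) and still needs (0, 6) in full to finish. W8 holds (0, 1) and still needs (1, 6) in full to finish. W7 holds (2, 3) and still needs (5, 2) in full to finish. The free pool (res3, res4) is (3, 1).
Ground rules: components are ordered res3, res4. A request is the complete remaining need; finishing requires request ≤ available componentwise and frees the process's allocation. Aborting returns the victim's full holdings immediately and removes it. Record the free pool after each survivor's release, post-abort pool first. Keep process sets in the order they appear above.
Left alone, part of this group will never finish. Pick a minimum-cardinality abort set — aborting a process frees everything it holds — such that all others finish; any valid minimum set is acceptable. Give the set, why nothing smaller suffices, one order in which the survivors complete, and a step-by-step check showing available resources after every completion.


Minimum abort set: W9.
Key observation: the deadlocked W8 becomes finishable only because W9 released (1, 1); it completes at step 4 below.
Minimality: the empty abort set fails — the state is deadlocked as it stands.
One survivor order: W5, W7, W1, W8. Check, step by step (post-abort pool first):
  pool = (4, 2)
  run W5 (needs (4, 1), free (4, 2)); after release of (1, 0) the pool is (5, 2)
  run W7 (needs (5, 2), free (5, 2)); after release of (2, 3) the pool is (7, 5)
  run W1 (needs (2, 0), free (7, 5)); after release of (1, 1) the pool is (8, 6)
  run W8 (needs (1, 6), free (8, 6)); after release of (0, 1) the pool is (8, 7)


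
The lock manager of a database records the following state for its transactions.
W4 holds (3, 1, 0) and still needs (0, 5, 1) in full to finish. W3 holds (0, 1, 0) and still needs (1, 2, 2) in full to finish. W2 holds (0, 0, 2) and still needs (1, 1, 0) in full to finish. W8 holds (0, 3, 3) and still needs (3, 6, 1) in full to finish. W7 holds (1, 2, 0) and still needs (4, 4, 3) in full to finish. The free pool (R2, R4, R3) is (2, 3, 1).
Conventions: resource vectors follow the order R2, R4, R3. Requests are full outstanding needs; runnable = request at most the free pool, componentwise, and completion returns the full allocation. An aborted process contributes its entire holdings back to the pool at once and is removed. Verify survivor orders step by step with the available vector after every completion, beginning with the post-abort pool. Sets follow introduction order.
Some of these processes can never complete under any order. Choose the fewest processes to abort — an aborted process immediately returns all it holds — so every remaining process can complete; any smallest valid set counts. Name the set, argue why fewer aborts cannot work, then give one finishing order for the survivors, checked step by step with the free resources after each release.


Minimum abort set: W4.
Key observation: the returned (3, 1, 0) from W4 is what brings W7 — unrunnable before, under any order — into play at step 3.
Minimality: the empty abort set fails — the state is deadlocked as it stands.
The survivors complete as W2, W3, W7, W8. Walking it through (starting from the post-abort pool):
  pool = (5, 4, 1)
  W2: need (1, 1, 0) fits (5, 4, 1); releases (0, 0, 2), pool now (5, 4, 3)
  W3: need (1, 2, 2) fits (5, 4, 3); releases (0, 1, 0), pool now (5, 5, 3)
  W7: need (4, 4, 3) fits (5, 5, 3); releases (1, 2, 0), pool now (6, 7, 3)
  W8: need (3, 6, 1) fits (6, 7, 3); releases (0, 3, 3), pool now (6, 10, 6)


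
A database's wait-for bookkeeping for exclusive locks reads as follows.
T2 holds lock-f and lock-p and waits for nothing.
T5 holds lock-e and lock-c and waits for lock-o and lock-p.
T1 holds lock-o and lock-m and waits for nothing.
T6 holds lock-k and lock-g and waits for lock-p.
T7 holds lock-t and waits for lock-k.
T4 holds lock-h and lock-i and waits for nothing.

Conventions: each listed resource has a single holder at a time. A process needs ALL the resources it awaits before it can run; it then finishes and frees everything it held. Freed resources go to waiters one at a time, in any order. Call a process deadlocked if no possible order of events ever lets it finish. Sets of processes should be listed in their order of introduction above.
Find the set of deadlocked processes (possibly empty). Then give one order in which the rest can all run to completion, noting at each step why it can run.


Nothing here is deadlocked.
Key observation: although several processes wait, no cycle exists — each chain bottoms out at a free runner.
The rest can finish in the order T1, T2, T6, T4, T5, T7.
Verifying each step:
  run T1 (it waits on nothing); releases lock-o and lock-m
  run T2 (it waits on nothing); releases lock-f and lock-p
  T6 waits on lock-p — all released -> runs and releases lock-k and lock-g
  run T4 (it waits on nothing); releases lock-h and lock-i
  T5 waits on lock-o and lock-p — all released -> runs and releases lock-e and lock-c
  T7 waits on lock-k — all released -> runs and releases lock-t


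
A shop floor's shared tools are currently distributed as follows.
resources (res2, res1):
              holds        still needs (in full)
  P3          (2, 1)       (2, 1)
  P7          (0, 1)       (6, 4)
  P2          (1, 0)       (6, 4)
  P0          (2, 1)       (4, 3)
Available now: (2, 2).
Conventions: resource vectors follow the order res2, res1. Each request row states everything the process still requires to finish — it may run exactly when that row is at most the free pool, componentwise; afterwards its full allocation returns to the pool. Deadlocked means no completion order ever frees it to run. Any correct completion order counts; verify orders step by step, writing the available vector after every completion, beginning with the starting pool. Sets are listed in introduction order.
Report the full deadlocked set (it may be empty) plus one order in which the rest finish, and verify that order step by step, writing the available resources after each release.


No process is deadlocked.
Key observation: the pool covers P3 at once, and every later process fits after earlier releases.
One completion order for the rest: P3, P0, P2, P7. Check, step by step:
  pool = (2, 2)
  P3: need (2, 1) fits (2, 2); releases (2, 1), pool now (4, 3)
  P0: need (4, 3) fits (4, 3); releases (2, 1), pool now (6, 4)
  P2: need (6, 4) fits (6, 4); releases (1, 0), pool now (7, 4)
  P7: need (6, 4) fits (7, 4); releases (0, 1), pool now (7, 5)


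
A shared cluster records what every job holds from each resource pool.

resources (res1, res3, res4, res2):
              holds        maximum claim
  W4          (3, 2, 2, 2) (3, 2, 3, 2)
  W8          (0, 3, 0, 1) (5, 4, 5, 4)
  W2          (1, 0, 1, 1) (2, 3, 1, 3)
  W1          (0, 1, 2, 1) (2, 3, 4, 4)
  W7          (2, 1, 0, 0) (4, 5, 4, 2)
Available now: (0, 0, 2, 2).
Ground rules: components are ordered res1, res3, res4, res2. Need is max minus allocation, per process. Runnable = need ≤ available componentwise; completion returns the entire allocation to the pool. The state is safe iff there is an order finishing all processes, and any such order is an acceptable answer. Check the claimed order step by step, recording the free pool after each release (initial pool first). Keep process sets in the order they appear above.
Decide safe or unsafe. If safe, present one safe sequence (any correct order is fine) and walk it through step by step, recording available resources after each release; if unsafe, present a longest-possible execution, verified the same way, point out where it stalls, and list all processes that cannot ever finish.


UNSAFE — no complete ordering exists.
Key observation: after W4, W1, W2 the pool peaks at (4, 3, 7, 6), and each blocked process is short somewhere: W8 on res1; W7 on res3.
Going as far as possible: W4, W1, W2; after that, nothing fits. Verifying each step:
  pool = (0, 0, 2, 2)
  W4 needs (0, 0, 1, 0) <= (0, 0, 2, 2) -> finishes; pool += (3, 2, 2, 2) = (3, 2, 4, 4)
  W1 needs (2, 2, 2, 3) <= (3, 2, 4, 4) -> finishes; pool += (0, 1, 2, 1) = (3, 3, 6, 5)
  W2 needs (1, 3, 0, 2) <= (3, 3, 6, 5) -> finishes; pool += (1, 0, 1, 1) = (4, 3, 7, 6)
  blocked: W8 wants (5, 1, 5, 3), pool (4, 3, 7, 6) — not enough res1
  blocked: W7 wants (2, 4, 4, 2), pool (4, 3, 7, 6) — not enough res3
Permanently blocked: W8 and W7.


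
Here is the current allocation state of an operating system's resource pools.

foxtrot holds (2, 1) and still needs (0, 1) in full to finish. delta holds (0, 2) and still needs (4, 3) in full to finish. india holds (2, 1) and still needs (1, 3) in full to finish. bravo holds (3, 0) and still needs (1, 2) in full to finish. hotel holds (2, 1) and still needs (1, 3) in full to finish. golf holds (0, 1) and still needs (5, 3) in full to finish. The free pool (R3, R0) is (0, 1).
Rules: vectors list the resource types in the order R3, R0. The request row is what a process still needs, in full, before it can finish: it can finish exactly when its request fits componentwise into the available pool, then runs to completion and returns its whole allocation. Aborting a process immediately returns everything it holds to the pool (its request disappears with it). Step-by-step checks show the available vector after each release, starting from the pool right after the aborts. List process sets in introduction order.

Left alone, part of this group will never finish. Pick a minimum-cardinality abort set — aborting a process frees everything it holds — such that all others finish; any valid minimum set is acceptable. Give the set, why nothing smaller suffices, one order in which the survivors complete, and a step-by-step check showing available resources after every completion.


The answer: abort golf.
Key observation: no ordering could ever have run india before the abort of golf; with (0, 1) back in the pool it fits at step 3.
No smaller set exists: with zero aborts the deadlock remains.
One survivor order: foxtrot, bravo, india, hotel, delta. Check, step by step (post-abort pool first):
  pool = (0, 2)
  foxtrot needs (0, 1) <= (0, 2) -> finishes; pool += (2, 1) = (2, 3)
  bravo needs (1, 2) <= (2, 3) -> finishes; pool += (3, 0) = (5, 3)
  india needs (1, 3) <= (5, 3) -> finishes; pool += (2, 1) = (7, 4)
  hotel needs (1, 3) <= (7, 4) -> finishes; pool += (2, 1) = (9, 5)
  delta needs (4, 3) <= (9, 5) -> finishes; pool += (0, 2) = (9, 7)


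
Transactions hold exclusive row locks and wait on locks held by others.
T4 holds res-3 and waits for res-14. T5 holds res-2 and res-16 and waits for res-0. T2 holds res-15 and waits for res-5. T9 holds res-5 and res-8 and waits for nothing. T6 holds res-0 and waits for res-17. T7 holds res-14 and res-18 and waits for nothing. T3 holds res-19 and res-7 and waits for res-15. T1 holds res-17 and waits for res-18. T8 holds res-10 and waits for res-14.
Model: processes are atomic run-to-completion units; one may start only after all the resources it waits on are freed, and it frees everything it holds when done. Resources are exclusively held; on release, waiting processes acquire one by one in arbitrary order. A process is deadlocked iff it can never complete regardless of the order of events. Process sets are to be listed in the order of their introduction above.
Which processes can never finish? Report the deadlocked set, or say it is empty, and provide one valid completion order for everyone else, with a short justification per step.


No process is deadlocked.
Key observation: no waiting chain loops back on itself — every chain ends at a process that waits on nothing, so everyone eventually runs.
A valid finishing order for the others: T7, T4, T1, T8, T9, T6, T5, T2, T3.
Verifying each step:
  T7 waits on nothing -> runs at once and releases res-14 and res-18
  T4: everything it awaited (res-14) is free; runs, freeing res-3
  T1: everything it awaited (res-18) is free; runs, freeing res-17
  T8: everything it awaited (res-14) is free; runs, freeing res-10
  T9 waits on nothing -> runs at once and releases res-5 and res-8
  T6: everything it awaited (res-17) is free; runs, freeing res-0
  T5: everything it awaited (res-0) is free; runs, freeing res-2 and res-16
  T2: everything it awaited (res-5) is free; runs, freeing res-15
  T3: everything it awaited (res-15) is free; runs, freeing res-19 and res-7


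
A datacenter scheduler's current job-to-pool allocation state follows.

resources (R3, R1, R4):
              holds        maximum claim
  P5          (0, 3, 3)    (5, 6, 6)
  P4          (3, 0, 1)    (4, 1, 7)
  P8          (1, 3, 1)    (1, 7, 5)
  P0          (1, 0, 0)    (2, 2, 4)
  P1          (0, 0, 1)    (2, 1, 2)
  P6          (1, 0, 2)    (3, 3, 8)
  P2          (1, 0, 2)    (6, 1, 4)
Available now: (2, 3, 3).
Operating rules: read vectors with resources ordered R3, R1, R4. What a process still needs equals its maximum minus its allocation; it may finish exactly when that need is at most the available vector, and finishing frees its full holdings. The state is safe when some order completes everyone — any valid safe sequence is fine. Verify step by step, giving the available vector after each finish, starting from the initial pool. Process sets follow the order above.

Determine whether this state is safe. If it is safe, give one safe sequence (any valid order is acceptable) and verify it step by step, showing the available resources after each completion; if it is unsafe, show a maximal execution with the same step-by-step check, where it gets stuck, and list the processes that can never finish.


UNSAFE — no complete ordering exists.
Key observation: after P1, P0 the pool peaks at (3, 3, 4), and each blocked process is short somewhere: P5 on R3; P4 on R4; P8 on R1; P6 on R4; P2 on R3.
A maximal execution: P1, P0 — then nothing else fits. Check, step by step:
  pool = (2, 3, 3)
  P1 needs (2, 1, 1) <= (2, 3, 3) -> finishes; pool += (0, 0, 1) = (2, 3, 4)
  P0 needs (1, 2, 4) <= (2, 3, 4) -> finishes; pool += (1, 0, 0) = (3, 3, 4)
  P5 cannot run: need (5, 3, 3) vs free (3, 3, 4) (insufficient R3)
  P4 cannot run: need (1, 1, 6) vs free (3, 3, 4) (insufficient R4)
  P8 cannot run: need (0, 4, 4) vs free (3, 3, 4) (insufficient R1)
  P6 cannot run: need (2, 3, 6) vs free (3, 3, 4) (insufficient R4)
  P2 cannot run: need (5, 1, 2) vs free (3, 3, 4) (insufficient R3)
Never able to finish: P5, P4, P8, P6 and P2.


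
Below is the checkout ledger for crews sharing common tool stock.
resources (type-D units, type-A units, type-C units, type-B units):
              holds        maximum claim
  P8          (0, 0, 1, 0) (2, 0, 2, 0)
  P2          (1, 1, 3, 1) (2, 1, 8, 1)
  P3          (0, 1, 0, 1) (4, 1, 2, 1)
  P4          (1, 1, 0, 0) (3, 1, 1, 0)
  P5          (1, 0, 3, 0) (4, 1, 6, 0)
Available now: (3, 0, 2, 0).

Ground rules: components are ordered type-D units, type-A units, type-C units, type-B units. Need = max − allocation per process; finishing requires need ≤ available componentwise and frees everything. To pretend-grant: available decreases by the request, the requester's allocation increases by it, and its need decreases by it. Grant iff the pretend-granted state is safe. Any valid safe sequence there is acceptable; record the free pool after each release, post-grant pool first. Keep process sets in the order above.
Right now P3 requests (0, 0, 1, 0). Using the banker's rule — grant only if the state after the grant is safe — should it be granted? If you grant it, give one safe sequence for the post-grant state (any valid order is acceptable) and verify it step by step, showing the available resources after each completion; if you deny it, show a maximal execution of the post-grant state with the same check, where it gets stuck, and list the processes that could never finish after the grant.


GRANT. The post-grant state is safe; one safe sequence: P8, P4, P3, P5, P2.
Key observation: granting shrinks the pool to (3, 0, 1, 0), yet P8 still fits and the chain goes through.
Verifying the post-grant state step by step:
  pool = (3, 0, 1, 0)
  P8: need (2, 0, 1, 0) fits (3, 0, 1, 0); releases (0, 0, 1, 0), pool now (3, 0, 2, 0)
  P4: need (2, 0, 1, 0) fits (3, 0, 2, 0); releases (1, 1, 0, 0), pool now (4, 1, 2, 0)
  P3: need (4, 0, 1, 0) fits (4, 1, 2, 0); releases (0, 1, 1, 1), pool now (4, 2, 3, 1)
  P5: need (3, 1, 3, 0) fits (4, 2, 3, 1); releases (1, 0, 3, 0), pool now (5, 2, 6, 1)
  P2: need (1, 0, 5, 0) fits (5, 2, 6, 1); releases (1, 1, 3, 1), pool now (6, 3, 9, 2)


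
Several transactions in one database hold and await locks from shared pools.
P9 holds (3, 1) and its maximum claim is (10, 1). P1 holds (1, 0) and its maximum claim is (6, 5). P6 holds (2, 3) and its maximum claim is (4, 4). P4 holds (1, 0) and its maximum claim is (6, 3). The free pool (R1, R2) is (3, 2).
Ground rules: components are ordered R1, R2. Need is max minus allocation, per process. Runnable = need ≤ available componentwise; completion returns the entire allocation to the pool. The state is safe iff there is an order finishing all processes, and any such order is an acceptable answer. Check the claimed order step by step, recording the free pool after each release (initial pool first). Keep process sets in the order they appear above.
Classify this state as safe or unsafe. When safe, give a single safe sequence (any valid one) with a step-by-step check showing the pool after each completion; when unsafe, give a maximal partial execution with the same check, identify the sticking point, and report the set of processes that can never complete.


SAFE, for example via the order P6, P1, P4, P9.
Key observation: the order's first zero-slack moment is P1 ((5, 5) needed, (5, 5) free — a requested resource with nothing to spare).
Check, step by step:
  pool = (3, 2)
  run P6 (needs (2, 1), free (3, 2)); after release of (2, 3) the pool is (5, 5)
  run P1 (needs (5, 5), free (5, 5)); after release of (1, 0) the pool is (6, 5)
  run P4 (needs (5, 3), free (6, 5)); after release of (1, 0) the pool is (7, 5)
  run P9 (needs (7, 0), free (7, 5)); after release of (3, 1) the pool is (10, 6)


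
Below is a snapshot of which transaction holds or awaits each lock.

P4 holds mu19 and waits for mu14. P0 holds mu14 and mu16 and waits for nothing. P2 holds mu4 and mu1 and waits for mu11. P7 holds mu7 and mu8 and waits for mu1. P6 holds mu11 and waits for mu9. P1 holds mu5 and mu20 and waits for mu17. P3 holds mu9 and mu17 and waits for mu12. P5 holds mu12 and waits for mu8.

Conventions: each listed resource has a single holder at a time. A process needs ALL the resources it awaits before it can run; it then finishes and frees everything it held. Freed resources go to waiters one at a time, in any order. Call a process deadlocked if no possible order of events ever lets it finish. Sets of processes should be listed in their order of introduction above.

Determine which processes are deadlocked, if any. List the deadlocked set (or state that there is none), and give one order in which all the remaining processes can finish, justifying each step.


Deadlocked: P2, P7, P6, P1, P3 and P5.
Key observation: the waits loop around P2 -> P6 -> P3 -> P5 -> P7 -> P2 with no way out; P1 waits into the deadlock from upstream.
One completion order for the rest: P0, P4.
Step-by-step check:
  run P0 (it waits on nothing); releases mu14 and mu16
  P4 waits on mu14 — all released -> runs and releases mu19


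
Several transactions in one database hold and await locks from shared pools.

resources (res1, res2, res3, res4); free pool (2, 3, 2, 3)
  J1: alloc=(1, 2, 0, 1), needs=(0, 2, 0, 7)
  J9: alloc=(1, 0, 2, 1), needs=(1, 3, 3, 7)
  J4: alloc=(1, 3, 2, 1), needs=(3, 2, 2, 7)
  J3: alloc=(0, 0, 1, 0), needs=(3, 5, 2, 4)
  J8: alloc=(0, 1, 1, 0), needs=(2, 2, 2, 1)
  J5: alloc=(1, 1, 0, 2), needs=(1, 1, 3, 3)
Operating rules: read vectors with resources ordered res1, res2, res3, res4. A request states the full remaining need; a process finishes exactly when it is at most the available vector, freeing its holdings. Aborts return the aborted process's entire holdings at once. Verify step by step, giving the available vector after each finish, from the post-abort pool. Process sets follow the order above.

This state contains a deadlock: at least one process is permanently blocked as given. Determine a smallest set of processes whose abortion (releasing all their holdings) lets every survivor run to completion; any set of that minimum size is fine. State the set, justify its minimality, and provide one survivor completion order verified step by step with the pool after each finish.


Minimum abort set: J1 and J9.
Key observation: before aborting J1 and J9, J4 was permanently blocked — no order could ever run it; afterwards it completes at step 2.
Minimality, checking each single-abort alternative: J1 alone leaves J9 blocked (short on res4); J9 alone leaves J1 blocked (short on res4); J4 alone leaves J1 blocked (short on res4); J3 alone leaves J1 blocked (short on res4); J8 alone leaves J1 blocked (short on res4); J5 alone leaves J1 blocked (short on res4).
The survivors complete as J5, J4, J3, J8. Check, step by step (starting from the post-abort pool):
  pool = (4, 5, 4, 5)
  J5 needs (1, 1, 3, 3) <= (4, 5, 4, 5) -> finishes; pool += (1, 1, 0, 2) = (5, 6, 4, 7)
  J4 needs (3, 2, 2, 7) <= (5, 6, 4, 7) -> finishes; pool += (1, 3, 2, 1) = (6, 9, 6, 8)
  J3 needs (3, 5, 2, 4) <= (6, 9, 6, 8) -> finishes; pool += (0, 0, 1, 0) = (6, 9, 7, 8)
  J8 needs (2, 2, 2, 1) <= (6, 9, 7, 8) -> finishes; pool += (0, 1, 1, 0) = (6, 10, 8, 8)


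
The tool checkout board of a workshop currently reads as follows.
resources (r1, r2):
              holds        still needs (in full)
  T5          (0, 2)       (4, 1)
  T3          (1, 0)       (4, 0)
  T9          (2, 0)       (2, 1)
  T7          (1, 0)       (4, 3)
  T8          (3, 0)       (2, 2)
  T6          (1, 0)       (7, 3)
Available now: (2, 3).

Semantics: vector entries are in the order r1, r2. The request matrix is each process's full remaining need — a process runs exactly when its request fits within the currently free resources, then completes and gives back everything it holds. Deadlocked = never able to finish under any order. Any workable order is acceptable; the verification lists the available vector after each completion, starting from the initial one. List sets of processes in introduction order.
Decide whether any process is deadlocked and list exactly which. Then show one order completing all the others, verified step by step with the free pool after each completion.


The deadlocked set is empty.
Key observation: T9 fits the free pool immediately, and its release cascades until everyone finishes.
A valid finishing order for the others: T9, T8, T5, T6, T3, T7. Walking it through:
  pool = (2, 3)
  T9 needs (2, 1) <= (2, 3) -> finishes; pool += (2, 0) = (4, 3)
  T8 needs (2, 2) <= (4, 3) -> finishes; pool += (3, 0) = (7, 3)
  T5 needs (4, 1) <= (7, 3) -> finishes; pool += (0, 2) = (7, 5)
  T6 needs (7, 3) <= (7, 5) -> finishes; pool += (1, 0) = (8, 5)
  T3 needs (4, 0) <= (8, 5) -> finishes; pool += (1, 0) = (9, 5)
  T7 needs (4, 3) <= (9, 5) -> finishes; pool += (1, 0) = (10, 5)
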